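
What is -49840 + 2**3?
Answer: -49832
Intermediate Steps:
-49840 + 2**3 = -49840 + 8 = -49832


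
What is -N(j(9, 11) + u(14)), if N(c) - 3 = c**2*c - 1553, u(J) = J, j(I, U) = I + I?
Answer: -31218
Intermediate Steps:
j(I, U) = 2*I
N(c) = -1550 + c**3 (N(c) = 3 + (c**2*c - 1553) = 3 + (c**3 - 1553) = 3 + (-1553 + c**3) = -1550 + c**3)
-N(j(9, 11) + u(14)) = -(-1550 + (2*9 + 14)**3) = -(-1550 + (18 + 14)**3) = -(-1550 + 32**3) = -(-1550 + 32768) = -1*31218 = -31218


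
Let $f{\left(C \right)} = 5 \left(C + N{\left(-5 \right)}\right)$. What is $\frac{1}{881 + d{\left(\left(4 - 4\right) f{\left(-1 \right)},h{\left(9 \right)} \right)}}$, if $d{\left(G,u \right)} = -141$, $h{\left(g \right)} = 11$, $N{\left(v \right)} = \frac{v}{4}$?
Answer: $\frac{1}{740} \approx 0.0013514$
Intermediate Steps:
$N{\left(v \right)} = \frac{v}{4}$ ($N{\left(v \right)} = v \frac{1}{4} = \frac{v}{4}$)
$f{\left(C \right)} = - \frac{25}{4} + 5 C$ ($f{\left(C \right)} = 5 \left(C + \frac{1}{4} \left(-5\right)\right) = 5 \left(C - \frac{5}{4}\right) = 5 \left(- \frac{5}{4} + C\right) = - \frac{25}{4} + 5 C$)
$\frac{1}{881 + d{\left(\left(4 - 4\right) f{\left(-1 \right)},h{\left(9 \right)} \right)}} = \frac{1}{881 - 141} = \frac{1}{740}$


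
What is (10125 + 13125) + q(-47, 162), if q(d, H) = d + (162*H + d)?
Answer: 49400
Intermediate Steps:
q(d, H) = 2*d + 162*H (q(d, H) = d + (d + 162*H) = 2*d + 162*H)
(10125 + 13125) + q(-47, 162) = (10125 + 13125) + (2*(-47) + 162*162) = 23250 + (-94 + 26244) = 23250 + 26150 = 49400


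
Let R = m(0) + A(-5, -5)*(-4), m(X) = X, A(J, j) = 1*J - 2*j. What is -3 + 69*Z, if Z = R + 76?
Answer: 3861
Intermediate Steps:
A(J, j) = J - 2*j
R = -20 (R = 0 + (-5 - 2*(-5))*(-4) = 0 + (-5 + 10)*(-4) = 0 + 5*(-4) = 0 - 20 = -20)
Z = 56 (Z = -20 + 76 = 56)
-3 + 69*Z = -3 + 69*56 = -3 + 3864 = 3861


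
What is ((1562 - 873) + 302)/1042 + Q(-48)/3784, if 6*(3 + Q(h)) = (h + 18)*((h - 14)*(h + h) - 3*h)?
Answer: -14006671/1971464 ≈ -7.1047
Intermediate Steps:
Q(h) = -3 + (18 + h)*(-3*h + 2*h*(-14 + h))/6 (Q(h) = -3 + ((h + 18)*((h - 14)*(h + h) - 3*h))/6 = -3 + ((18 + h)*((-14 + h)*(2*h) - 3*h))/6 = -3 + ((18 + h)*(2*h*(-14 + h) - 3*h))/6 = -3 + ((18 + h)*(-3*h + 2*h*(-14 + h)))/6 = -3 + (18 + h)*(-3*h + 2*h*(-14 + h))/6)
((1562 - 873) + 302)/1042 + Q(-48)/3784 = ((1562 - 873) + 302)/1042 + (-3 - 93*(-48) + (⅓)*(-48)³ + (⅚)*(-48)²)/3784 = (689 + 302)*(1/1042) + (-3 + 4464 + (⅓)*(-110592) + (⅚)*2304)*(1/3784) = 991*(1/1042) + (-3 + 4464 - 36864 + 1920)*(1/3784) = 991/1042 - 30483*1/3784 = 991/1042 - 30483/3784 = -14006671/1971464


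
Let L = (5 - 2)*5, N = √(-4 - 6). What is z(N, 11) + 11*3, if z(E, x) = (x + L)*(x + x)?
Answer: 605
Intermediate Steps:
N = I*√10 (N = √(-10) = I*√10 ≈ 3.1623*I)
L = 15 (L = 3*5 = 15)
z(E, x) = 2*x*(15 + x) (z(E, x) = (x + 15)*(x + x) = (15 + x)*(2*x) = 2*x*(15 + x))
z(N, 11) + 11*3 = 2*11*(15 + 11) + 11*3 = 2*11*26 + 33 = 572 + 33 = 605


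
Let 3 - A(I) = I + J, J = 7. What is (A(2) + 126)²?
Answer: 14400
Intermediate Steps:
A(I) = -4 - I (A(I) = 3 - (I + 7) = 3 - (7 + I) = 3 + (-7 - I) = -4 - I)
(A(2) + 126)² = ((-4 - 1*2) + 126)² = ((-4 - 2) + 126)² = (-6 + 126)² = 120² = 14400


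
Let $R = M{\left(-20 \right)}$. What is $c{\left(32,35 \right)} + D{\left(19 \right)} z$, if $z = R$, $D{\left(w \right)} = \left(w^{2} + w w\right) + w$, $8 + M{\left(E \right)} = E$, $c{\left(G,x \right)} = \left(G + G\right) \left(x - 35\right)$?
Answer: $-20748$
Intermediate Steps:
$c{\left(G,x \right)} = 2 G \left(-35 + x\right)$
$M{\left(E \right)} = -8 + E$
$D{\left(w \right)} = w + 2 w^{2}$ ($D{\left(w \right)} = \left(w^{2} + w^{2}\right) + w = 2 w^{2} + w = w + 2 w^{2}$)
$R = -28$ ($R = -8 - 20 = -28$)
$z = -28$
$c{\left(32,35 \right)} + D{\left(19 \right)} z = 2 \cdot 32 \left(-35 + 35\right) + 19 \left(1 + 2 \cdot 19\right) \left(-28\right) = 2 \cdot 32 \cdot 0 + 19 \left(1 + 38\right) \left(-28\right) = 0 + 19 \cdot 39 \left(-28\right) = 0 + 741 \left(-28\right) = 0 - 20748 = -20748$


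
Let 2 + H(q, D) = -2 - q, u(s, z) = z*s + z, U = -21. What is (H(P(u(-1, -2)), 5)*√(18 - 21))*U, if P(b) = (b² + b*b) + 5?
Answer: 189*I*√3 ≈ 327.36*I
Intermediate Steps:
u(s, z) = z + s*z (u(s, z) = s*z + z = z + s*z)
P(b) = 5 + 2*b² (P(b) = (b² + b²) + 5 = 2*b² + 5 = 5 + 2*b²)
H(q, D) = -4 - q (H(q, D) = -2 + (-2 - q) = -4 - q)
(H(P(u(-1, -2)), 5)*√(18 - 21))*U = ((-4 - (5 + 2*(-2*(1 - 1))²))*√(18 - 21))*(-21) = ((-4 - (5 + 2*(-2*0)²))*√(-3))*(-21) = ((-4 - (5 + 2*0²))*(I*√3))*(-21) = ((-4 - (5 + 2*0))*(I*√3))*(-21) = ((-4 - (5 + 0))*(I*√3))*(-21) = ((-4 - 1*5)*(I*√3))*(-21) = ((-4 - 5)*(I*√3))*(-21) = -9*I*√3*(-21) = 189*I*√3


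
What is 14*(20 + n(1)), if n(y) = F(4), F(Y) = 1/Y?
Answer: 567/2 ≈ 283.50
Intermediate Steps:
n(y) = ¼ (n(y) = 1/4 = ¼)
14*(20 + n(1)) = 14*(20 + ¼) = 14*(81/4) = 567/2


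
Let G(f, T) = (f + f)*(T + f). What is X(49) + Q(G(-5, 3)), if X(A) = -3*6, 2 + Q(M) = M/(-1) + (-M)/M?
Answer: -41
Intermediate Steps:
G(f, T) = 2*f*(T + f) (G(f, T) = (2*f)*(T + f) = 2*f*(T + f))
Q(M) = -3 - M (Q(M) = -2 + (M/(-1) + (-M)/M) = -2 + (M*(-1) - 1) = -2 + (-M - 1) = -2 + (-1 - M) = -3 - M)
X(A) = -18
X(49) + Q(G(-5, 3)) = -18 + (-3 - 2*(-5)*(3 - 5)) = -18 + (-3 - 2*(-5)*(-2)) = -18 + (-3 - 1*20) = -18 + (-3 - 20) = -18 - 23 = -41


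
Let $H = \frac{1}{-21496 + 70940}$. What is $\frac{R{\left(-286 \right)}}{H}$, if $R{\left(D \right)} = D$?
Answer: $-14140984$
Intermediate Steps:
$H = \frac{1}{49444} \approx 2.0225 \cdot 10^{-5}$
$\frac{R{\left(-286 \right)}}{H} = - 286 \frac{1}{\frac{1}{49444}} = \left(-286\right) 49444 = -14140984$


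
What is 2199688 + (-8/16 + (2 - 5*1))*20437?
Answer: 4256317/2 ≈ 2.1282e+6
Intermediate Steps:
2199688 + (-8/16 + (2 - 5*1))*20437 = 2199688 + (-8*1/16 + (2 - 5))*20437 = 2199688 + (-1/2 - 3)*20437 = 2199688 - 7/2*20437 = 2199688 - 143059/2 = 4256317/2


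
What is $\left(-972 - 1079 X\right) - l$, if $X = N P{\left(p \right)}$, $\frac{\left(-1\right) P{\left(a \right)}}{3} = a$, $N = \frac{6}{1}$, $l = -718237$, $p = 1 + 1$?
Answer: $756109$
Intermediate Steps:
$p = 2$
$N = 6$ ($N = 6 \cdot 1 = 6$)
$P{\left(a \right)} = - 3 a$
$X = -36$ ($X = 6 \left(\left(-3\right) 2\right) = 6 \left(-6\right) = -36$)
$\left(-972 - 1079 X\right) - l = \left(-972 - -38844\right) - -718237 = \left(-972 + 38844\right) + 718237 = 37872 + 718237 = 756109$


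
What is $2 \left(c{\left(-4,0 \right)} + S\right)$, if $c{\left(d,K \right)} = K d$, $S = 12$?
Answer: $24$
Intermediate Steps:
$2 \left(c{\left(-4,0 \right)} + S\right) = 2 \left(0 \left(-4\right) + 12\right) = 2 \left(0 + 12\right) = 2 \cdot 12 = 24$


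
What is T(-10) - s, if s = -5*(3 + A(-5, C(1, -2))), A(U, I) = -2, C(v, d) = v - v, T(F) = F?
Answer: -5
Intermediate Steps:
C(v, d) = 0
s = -5 (s = -5*(3 - 2) = -5*1 = -5)
T(-10) - s = -10 - 1*(-5) = -10 + 5 = -5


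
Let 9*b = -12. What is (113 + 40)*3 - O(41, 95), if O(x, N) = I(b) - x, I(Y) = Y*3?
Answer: 504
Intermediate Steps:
b = -4/3 (b = (⅑)*(-12) = -4/3 ≈ -1.3333)
I(Y) = 3*Y
O(x, N) = -4 - x (O(x, N) = 3*(-4/3) - x = -4 - x)
(113 + 40)*3 - O(41, 95) = (113 + 40)*3 - (-4 - 1*41) = 153*3 - (-4 - 41) = 459 - 1*(-45) = 459 + 45 = 504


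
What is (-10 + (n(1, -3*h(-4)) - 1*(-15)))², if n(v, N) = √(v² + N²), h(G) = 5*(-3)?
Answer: (5 + √2026)² ≈ 2501.1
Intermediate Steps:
h(G) = -15
n(v, N) = √(N² + v²)
(-10 + (n(1, -3*h(-4)) - 1*(-15)))² = (-10 + (√((-3*(-15))² + 1²) - 1*(-15)))² = (-10 + (√(45² + 1) + 15))² = (-10 + (√(2025 + 1) + 15))² = (-10 + (√2026 + 15))² = (-10 + (15 + √2026))² = (5 + √2026)²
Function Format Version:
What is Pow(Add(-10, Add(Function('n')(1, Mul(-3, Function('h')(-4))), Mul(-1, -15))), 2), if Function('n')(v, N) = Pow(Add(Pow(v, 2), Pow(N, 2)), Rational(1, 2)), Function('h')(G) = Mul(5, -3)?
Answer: Pow(Add(5, Pow(2026, Rational(1, 2))), 2) ≈ 2501.1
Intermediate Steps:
Function('h')(G) = -15
Function('n')(v, N) = Pow(Add(Pow(N, 2), Pow(v, 2)), Rational(1, 2))
Pow(Add(-10, Add(Function('n')(1, Mul(-3, Function('h')(-4))), Mul(-1, -15))), 2) = Pow(Add(-10, Add(Pow(Add(Pow(Mul(-3, -15), 2), Pow(1, 2)), Rational(1, 2)), Mul(-1, -15))), 2) = Pow(Add(-10, Add(Pow(Add(Pow(45, 2), 1), Rational(1, 2)), 15)), 2) = Pow(Add(-10, Add(Pow(Add(2025, 1), Rational(1, 2)), 15)), 2) = Pow(Add(-10, Add(Pow(2026, Rational(1, 2)), 15)), 2) = Pow(Add(-10, Add(15, Pow(2026, Rational(1, 2)))), 2) = Pow(Add(5, Pow(2026, Rational(1, 2))), 2)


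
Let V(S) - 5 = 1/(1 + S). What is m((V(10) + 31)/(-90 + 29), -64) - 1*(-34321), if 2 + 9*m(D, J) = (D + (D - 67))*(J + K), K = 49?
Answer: 207949442/6039 ≈ 34434.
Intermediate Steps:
V(S) = 5 + 1/(1 + S)
m(D, J) = -2/9 + (-67 + 2*D)*(49 + J)/9 (m(D, J) = -2/9 + ((D + (D - 67))*(J + 49))/9 = -2/9 + ((D + (-67 + D))*(49 + J))/9 = -2/9 + ((-67 + 2*D)*(49 + J))/9 = -2/9 + (-67 + 2*D)*(49 + J)/9)
m((V(10) + 31)/(-90 + 29), -64) - 1*(-34321) = (-365 - 67/9*(-64) + 98*(((6 + 5*10)/(1 + 10) + 31)/(-90 + 29))/9 + (2/9)*(((6 + 5*10)/(1 + 10) + 31)/(-90 + 29))*(-64)) - 1*(-34321) = (-365 + 4288/9 + 98*(((6 + 50)/11 + 31)/(-61))/9 + (2/9)*(((6 + 50)/11 + 31)/(-61))*(-64)) + 34321 = (-365 + 4288/9 + 98*(((1/11)*56 + 31)*(-1/61))/9 + (2/9)*(((1/11)*56 + 31)*(-1/61))*(-64)) + 34321 = (-365 + 4288/9 + 98*((56/11 + 31)*(-1/61))/9 + (2/9)*((56/11 + 31)*(-1/61))*(-64)) + 34321 = (-365 + 4288/9 + 98*((397/11)*(-1/61))/9 + (2/9)*((397/11)*(-1/61))*(-64)) + 34321 = (-365 + 4288/9 + (98/9)*(-397/671) + (2/9)*(-397/671)*(-64)) + 34321 = (-365 + 4288/9 - 38906/6039 + 50816/6039) + 34321 = 684923/6039 + 34321 = 207949442/6039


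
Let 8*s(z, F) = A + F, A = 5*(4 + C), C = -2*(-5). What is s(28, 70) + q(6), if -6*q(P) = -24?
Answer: 43/2 ≈ 21.500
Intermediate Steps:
C = 10
q(P) = 4 (q(P) = -⅙*(-24) = 4)
A = 70 (A = 5*(4 + 10) = 5*14 = 70)
s(z, F) = 35/4 + F/8 (s(z, F) = (70 + F)/8 = 35/4 + F/8)
s(28, 70) + q(6) = (35/4 + (⅛)*70) + 4 = (35/4 + 35/4) + 4 = 35/2 + 4 = 43/2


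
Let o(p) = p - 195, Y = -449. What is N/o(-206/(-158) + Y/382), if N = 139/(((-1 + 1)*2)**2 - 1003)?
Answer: 4194742/5898477505 ≈ 0.00071116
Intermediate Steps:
o(p) = -195 + p
N = -139/1003 (N = 139/((0*2)**2 - 1003) = 139/(0**2 - 1003) = 139/(0 - 1003) = 139/(-1003) = -1/1003*139 = -139/1003 ≈ -0.13858)
N/o(-206/(-158) + Y/382) = -139/(1003*(-195 + (-206/(-158) - 449/382))) = -139/(1003*(-195 + (-206*(-1/158) - 449*1/382))) = -139/(1003*(-195 + (103/79 - 449/382))) = -139/(1003*(-195 + 3875/30178)) = -139/(1003*(-5880835/30178)) = -139/1003*(-30178/5880835) = 4194742/5898477505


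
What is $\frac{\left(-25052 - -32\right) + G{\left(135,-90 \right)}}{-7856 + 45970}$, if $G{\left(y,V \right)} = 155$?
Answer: $- \frac{24865}{38114} \approx -0.65238$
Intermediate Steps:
$\frac{\left(-25052 - -32\right) + G{\left(135,-90 \right)}}{-7856 + 45970} = \frac{\left(-25052 - -32\right) + 155}{-7856 + 45970} = \frac{\left(-25052 + 32\right) + 155}{38114} = \left(-25020 + 155\right) \frac{1}{38114} = \left(-24865\right) \frac{1}{38114} = - \frac{24865}{38114}$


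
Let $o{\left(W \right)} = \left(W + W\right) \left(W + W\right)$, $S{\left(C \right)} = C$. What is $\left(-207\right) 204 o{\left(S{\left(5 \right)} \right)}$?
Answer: $-4222800$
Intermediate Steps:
$o{\left(W \right)} = 4 W^{2}$ ($o{\left(W \right)} = 2 W 2 W = 4 W^{2}$)
$\left(-207\right) 204 o{\left(S{\left(5 \right)} \right)} = \left(-207\right) 204 \cdot 4 \cdot 5^{2} = - 42228 \cdot 4 \cdot 25 = \left(-42228\right) 100 = -4222800$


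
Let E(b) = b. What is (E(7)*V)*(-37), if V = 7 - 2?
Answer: -1295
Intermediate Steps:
V = 5
(E(7)*V)*(-37) = (7*5)*(-37) = 35*(-37) = -1295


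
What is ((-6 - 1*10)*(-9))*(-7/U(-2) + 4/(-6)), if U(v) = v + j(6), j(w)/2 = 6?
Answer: -984/5 ≈ -196.80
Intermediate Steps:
j(w) = 12 (j(w) = 2*6 = 12)
U(v) = 12 + v (U(v) = v + 12 = 12 + v)
((-6 - 1*10)*(-9))*(-7/U(-2) + 4/(-6)) = ((-6 - 1*10)*(-9))*(-7/(12 - 2) + 4/(-6)) = ((-6 - 10)*(-9))*(-7/10 + 4*(-1/6)) = (-16*(-9))*(-7*1/10 - 2/3) = 144*(-7/10 - 2/3) = 144*(-41/30) = -984/5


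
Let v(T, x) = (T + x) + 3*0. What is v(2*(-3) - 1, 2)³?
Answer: -125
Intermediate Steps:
v(T, x) = T + x (v(T, x) = (T + x) + 0 = T + x)
v(2*(-3) - 1, 2)³ = ((2*(-3) - 1) + 2)³ = ((-6 - 1) + 2)³ = (-7 + 2)³ = (-5)³ = -125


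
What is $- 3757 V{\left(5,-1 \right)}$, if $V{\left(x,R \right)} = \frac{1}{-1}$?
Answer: $3757$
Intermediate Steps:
$V{\left(x,R \right)} = -1$
$- 3757 V{\left(5,-1 \right)} = \left(-3757\right) \left(-1\right) = 3757$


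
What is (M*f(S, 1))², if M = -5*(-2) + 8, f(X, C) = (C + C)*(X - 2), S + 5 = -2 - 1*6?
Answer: 291600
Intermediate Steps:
S = -13 (S = -5 + (-2 - 1*6) = -5 + (-2 - 6) = -5 - 8 = -13)
f(X, C) = 2*C*(-2 + X) (f(X, C) = (2*C)*(-2 + X) = 2*C*(-2 + X))
M = 18 (M = 10 + 8 = 18)
(M*f(S, 1))² = (18*(2*1*(-2 - 13)))² = (18*(2*1*(-15)))² = (18*(-30))² = (-540)² = 291600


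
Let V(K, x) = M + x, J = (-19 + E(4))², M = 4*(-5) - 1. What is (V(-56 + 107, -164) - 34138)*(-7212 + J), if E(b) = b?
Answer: 239814801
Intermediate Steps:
M = -21 (M = -20 - 1 = -21)
J = 225 (J = (-19 + 4)² = (-15)² = 225)
V(K, x) = -21 + x
(V(-56 + 107, -164) - 34138)*(-7212 + J) = ((-21 - 164) - 34138)*(-7212 + 225) = (-185 - 34138)*(-6987) = -34323*(-6987) = 239814801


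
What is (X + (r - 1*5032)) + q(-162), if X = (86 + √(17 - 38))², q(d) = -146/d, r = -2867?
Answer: -42371/81 + 172*I*√21 ≈ -523.1 + 788.2*I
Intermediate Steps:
X = (86 + I*√21)² (X = (86 + √(-21))² = (86 + I*√21)² ≈ 7375.0 + 788.2*I)
(X + (r - 1*5032)) + q(-162) = ((86 + I*√21)² + (-2867 - 1*5032)) - 146/(-162) = ((86 + I*√21)² + (-2867 - 5032)) - 146*(-1/162) = ((86 + I*√21)² - 7899) + 73/81 = (-7899 + (86 + I*√21)²) + 73/81 = -639746/81 + (86 + I*√21)²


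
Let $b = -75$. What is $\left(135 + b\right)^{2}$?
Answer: $3600$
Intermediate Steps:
$\left(135 + b\right)^{2} = \left(135 - 75\right)^{2} = 60^{2} = 3600$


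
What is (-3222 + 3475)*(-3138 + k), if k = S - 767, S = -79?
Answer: -1007952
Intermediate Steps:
k = -846 (k = -79 - 767 = -846)
(-3222 + 3475)*(-3138 + k) = (-3222 + 3475)*(-3138 - 846) = 253*(-3984) = -1007952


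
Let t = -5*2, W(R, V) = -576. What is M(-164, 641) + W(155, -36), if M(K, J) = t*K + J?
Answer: 1705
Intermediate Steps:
t = -10
M(K, J) = J - 10*K (M(K, J) = -10*K + J = J - 10*K)
M(-164, 641) + W(155, -36) = (641 - 10*(-164)) - 576 = (641 + 1640) - 576 = 2281 - 576 = 1705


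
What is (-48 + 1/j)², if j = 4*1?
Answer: 36481/16 ≈ 2280.1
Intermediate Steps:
j = 4
(-48 + 1/j)² = (-48 + 1/4)² = (-48 + ¼)² = (-191/4)² = 36481/16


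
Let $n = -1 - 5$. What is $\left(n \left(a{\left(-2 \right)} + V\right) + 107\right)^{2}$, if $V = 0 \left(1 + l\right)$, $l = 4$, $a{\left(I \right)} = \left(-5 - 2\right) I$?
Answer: $529$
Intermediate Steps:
$a{\left(I \right)} = - 7 I$
$n = -6$
$V = 0$ ($V = 0 \left(1 + 4\right) = 0 \cdot 5 = 0$)
$\left(n \left(a{\left(-2 \right)} + V\right) + 107\right)^{2} = \left(- 6 \left(\left(-7\right) \left(-2\right) + 0\right) + 107\right)^{2} = \left(- 6 \left(14 + 0\right) + 107\right)^{2} = \left(\left(-6\right) 14 + 107\right)^{2} = \left(-84 + 107\right)^{2} = 23^{2} = 529$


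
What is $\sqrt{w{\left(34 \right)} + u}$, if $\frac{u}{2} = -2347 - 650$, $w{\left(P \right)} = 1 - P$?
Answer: $7 i \sqrt{123} \approx 77.634 i$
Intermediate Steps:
$u = -5994$ ($u = 2 \left(-2347 - 650\right) = 2 \left(-2997\right) = -5994$)
$\sqrt{w{\left(34 \right)} + u} = \sqrt{\left(1 - 34\right) - 5994} = \sqrt{-33 - 5994} = \sqrt{-6027} = 7 i \sqrt{123}$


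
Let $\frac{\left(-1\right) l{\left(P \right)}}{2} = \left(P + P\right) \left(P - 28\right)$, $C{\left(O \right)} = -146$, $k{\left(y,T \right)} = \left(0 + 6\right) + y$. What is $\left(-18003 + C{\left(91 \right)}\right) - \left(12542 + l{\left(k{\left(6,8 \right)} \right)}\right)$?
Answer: $-31459$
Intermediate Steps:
$k{\left(y,T \right)} = 6 + y$
$l{\left(P \right)} = - 4 P \left(-28 + P\right)$ ($l{\left(P \right)} = - 2 \left(P + P\right) \left(P - 28\right) = - 2 \cdot 2 P \left(-28 + P\right) = - 4 P \left(-28 + P\right)$)
$\left(-18003 + C{\left(91 \right)}\right) - \left(12542 + l{\left(k{\left(6,8 \right)} \right)}\right) = \left(-18003 - 146\right) - \left(12542 + 4 \left(6 + 6\right) \left(28 - \left(6 + 6\right)\right)\right) = -18149 - \left(12542 + 4 \cdot 12 \left(28 - 12\right)\right) = -18149 - \left(12542 + 4 \cdot 12 \cdot 16\right) = -18149 - 13310 = -31459$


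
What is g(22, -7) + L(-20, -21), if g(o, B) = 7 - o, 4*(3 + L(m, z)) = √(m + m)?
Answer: -18 + I*√10/2 ≈ -18.0 + 1.5811*I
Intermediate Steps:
L(m, z) = -3 + √2*√m/4 (L(m, z) = -3 + √(m + m)/4 = -3 + √(2*m)/4 = -3 + (√2*√m)/4 = -3 + √2*√m/4)
g(22, -7) + L(-20, -21) = (7 - 1*22) + (-3 + √2*√(-20)/4) = (7 - 22) + (-3 + √2*(2*I*√5)/4) = -15 + (-3 + I*√10/2) = -18 + I*√10/2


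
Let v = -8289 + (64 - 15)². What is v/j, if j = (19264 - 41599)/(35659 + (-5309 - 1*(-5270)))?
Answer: 41946112/4467 ≈ 9390.2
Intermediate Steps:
v = -5888 (v = -8289 + 49² = -8289 + 2401 = -5888)
j = -4467/7124 (j = -22335/(35659 + (-5309 + 5270)) = -22335/(35659 - 39) = -22335/35620 = -22335*1/35620 = -4467/7124 ≈ -0.62704)
v/j = -5888/(-4467/7124) = -5888*(-7124/4467) = 41946112/4467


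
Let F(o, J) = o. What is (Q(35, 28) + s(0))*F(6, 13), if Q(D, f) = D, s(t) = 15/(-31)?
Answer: 6420/31 ≈ 207.10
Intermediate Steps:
s(t) = -15/31 (s(t) = 15*(-1/31) = -15/31)
(Q(35, 28) + s(0))*F(6, 13) = (35 - 15/31)*6 = (1070/31)*6 = 6420/31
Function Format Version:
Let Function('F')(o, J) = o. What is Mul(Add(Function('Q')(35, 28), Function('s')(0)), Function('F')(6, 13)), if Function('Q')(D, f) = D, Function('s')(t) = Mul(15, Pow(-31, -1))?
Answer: Rational(6420, 31) ≈ 207.10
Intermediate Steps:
Function('s')(t) = Rational(-15, 31) (Function('s')(t) = Mul(15, Rational(-1, 31)) = Rational(-15, 31))
Mul(Add(Function('Q')(35, 28), Function('s')(0)), Function('F')(6, 13)) = Mul(Add(35, Rational(-15, 31)), 6) = Mul(Rational(1070, 31), 6) = Rational(6420, 31)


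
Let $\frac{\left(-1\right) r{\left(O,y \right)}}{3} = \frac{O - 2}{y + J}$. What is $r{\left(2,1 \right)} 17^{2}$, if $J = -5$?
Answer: $0$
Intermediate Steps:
$r{\left(O,y \right)} = - \frac{3 \left(-2 + O\right)}{-5 + y}$ ($r{\left(O,y \right)} = - 3 \frac{O - 2}{y - 5} = - 3 \frac{-2 + O}{-5 + y} = - \frac{3 \left(-2 + O\right)}{-5 + y}$)
$r{\left(2,1 \right)} 17^{2} = \frac{3 \left(2 - 2\right)}{-5 + 1} \cdot 17^{2} = \frac{3 \left(2 - 2\right)}{-4} \cdot 289 = 3 \left(- \frac{1}{4}\right) 0 \cdot 289 = 0 \cdot 289 = 0$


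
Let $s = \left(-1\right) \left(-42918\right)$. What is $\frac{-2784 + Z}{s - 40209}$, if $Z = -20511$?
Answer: $- \frac{7765}{903} \approx -8.5991$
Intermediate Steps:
$s = 42918$
$\frac{-2784 + Z}{s - 40209} = \frac{-2784 - 20511}{42918 - 40209} = - \frac{23295}{2709} = \left(-23295\right) \frac{1}{2709} = - \frac{7765}{903}$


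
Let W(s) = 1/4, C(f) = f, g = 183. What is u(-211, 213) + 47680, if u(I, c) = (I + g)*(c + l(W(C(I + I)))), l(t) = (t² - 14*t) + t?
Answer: 167221/4 ≈ 41805.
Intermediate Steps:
W(s) = ¼ (W(s) = 1*(¼) = ¼)
l(t) = t² - 13*t
u(I, c) = (183 + I)*(-51/16 + c) (u(I, c) = (I + 183)*(c + (-13 + ¼)/4) = (183 + I)*(c + (¼)*(-51/4)) = (183 + I)*(c - 51/16) = (183 + I)*(-51/16 + c))
u(-211, 213) + 47680 = (-9333/16 + 183*213 - 51/16*(-211) - 211*213) + 47680 = (-9333/16 + 38979 + 10761/16 - 44943) + 47680 = -23499/4 + 47680 = 167221/4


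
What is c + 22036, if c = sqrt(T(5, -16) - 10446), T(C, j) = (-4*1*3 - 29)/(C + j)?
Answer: 22036 + I*sqrt(1263515)/11 ≈ 22036.0 + 102.19*I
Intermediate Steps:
T(C, j) = -41/(C + j) (T(C, j) = (-4*3 - 29)/(C + j) = (-12 - 29)/(C + j) = -41/(C + j))
c = I*sqrt(1263515)/11 (c = sqrt(-41/(5 - 16) - 10446) = sqrt(-41/(-11) - 10446) = sqrt(-41*(-1/11) - 10446) = sqrt(41/11 - 10446) = sqrt(-114865/11) = I*sqrt(1263515)/11 ≈ 102.19*I)
c + 22036 = I*sqrt(1263515)/11 + 22036 = 22036 + I*sqrt(1263515)/11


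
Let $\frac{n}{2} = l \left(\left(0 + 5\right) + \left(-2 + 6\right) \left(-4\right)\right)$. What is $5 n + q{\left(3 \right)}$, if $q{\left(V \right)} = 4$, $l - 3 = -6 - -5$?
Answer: $-216$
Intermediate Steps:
$l = 2$ ($l = 3 - 1 = 2$)
$n = -44$ ($n = 2 \cdot 2 \left(\left(0 + 5\right) + \left(-2 + 6\right) \left(-4\right)\right) = 2 \cdot 2 \left(5 + 4 \left(-4\right)\right) = 2 \cdot 2 \left(5 - 16\right) = 2 \cdot 2 \left(-11\right) = 2 \left(-22\right) = -44$)
$5 n + q{\left(3 \right)} = 5 \left(-44\right) + 4 = -220 + 4 = -216$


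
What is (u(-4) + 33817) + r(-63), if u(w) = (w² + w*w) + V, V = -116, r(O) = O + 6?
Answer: 33676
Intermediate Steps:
r(O) = 6 + O
u(w) = -116 + 2*w² (u(w) = (w² + w*w) - 116 = (w² + w²) - 116 = 2*w² - 116 = -116 + 2*w²)
(u(-4) + 33817) + r(-63) = ((-116 + 2*(-4)²) + 33817) + (6 - 63) = ((-116 + 2*16) + 33817) - 57 = ((-116 + 32) + 33817) - 57 = (-84 + 33817) - 57 = 33733 - 57 = 33676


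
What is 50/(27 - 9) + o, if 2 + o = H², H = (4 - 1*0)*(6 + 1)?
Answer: 7063/9 ≈ 784.78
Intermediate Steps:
H = 28 (H = (4 + 0)*7 = 4*7 = 28)
o = 782 (o = -2 + 28² = -2 + 784 = 782)
50/(27 - 9) + o = 50/(27 - 9) + 782 = 50/18 + 782 = (1/18)*50 + 782 = 25/9 + 782 = 7063/9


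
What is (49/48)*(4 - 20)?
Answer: -49/3 ≈ -16.333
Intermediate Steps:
(49/48)*(4 - 20) = (49*(1/48))*(-16) = (49/48)*(-16) = -49/3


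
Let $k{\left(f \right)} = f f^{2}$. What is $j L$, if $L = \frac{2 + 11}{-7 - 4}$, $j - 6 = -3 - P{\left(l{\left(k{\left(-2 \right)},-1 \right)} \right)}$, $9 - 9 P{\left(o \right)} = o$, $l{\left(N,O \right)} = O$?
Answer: $- \frac{221}{99} \approx -2.2323$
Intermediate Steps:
$k{\left(f \right)} = f^{3}$
$P{\left(o \right)} = 1 - \frac{o}{9}$
$j = \frac{17}{9}$ ($j = 6 - \left(4 + \frac{1}{9}\right) = 6 - \frac{37}{9} = \frac{17}{9} \approx 1.8889$)
$L = - \frac{13}{11}$ ($L = \frac{13}{-11} = 13 \left(- \frac{1}{11}\right) = - \frac{13}{11} \approx -1.1818$)
$j L = \frac{17}{9} \left(- \frac{13}{11}\right) = - \frac{221}{99}$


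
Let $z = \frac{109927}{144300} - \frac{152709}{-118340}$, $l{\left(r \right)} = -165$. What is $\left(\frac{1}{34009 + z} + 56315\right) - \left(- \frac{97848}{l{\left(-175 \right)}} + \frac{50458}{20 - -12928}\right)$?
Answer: $\frac{7785523392835978495751}{139730635219988670} \approx 55718.0$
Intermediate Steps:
$z = \frac{23678831}{11538150}$ ($z = 109927 \cdot \frac{1}{144300} - - \frac{152709}{118340} = \frac{2971}{3900} + \frac{152709}{118340} = \frac{23678831}{11538150} \approx 2.0522$)
$\left(\frac{1}{34009 + z} + 56315\right) - \left(- \frac{97848}{l{\left(-175 \right)}} + \frac{50458}{20 - -12928}\right) = \left(\frac{1}{34009 + \frac{23678831}{11538150}} + 56315\right) - \left(\frac{32616}{55} + \frac{50458}{20 - -12928}\right) = \left(\frac{1}{\frac{392424622181}{11538150}} + 56315\right) - \left(\frac{32616}{55} + \frac{50458}{20 + 12928}\right) = \left(\frac{11538150}{392424622181} + 56315\right) - \left(\frac{32616}{55} + \frac{50458}{12948}\right) = \frac{22099392609661165}{392424622181} - \frac{212543579}{356070} = \frac{7785523392835978495751}{139730635219988670}$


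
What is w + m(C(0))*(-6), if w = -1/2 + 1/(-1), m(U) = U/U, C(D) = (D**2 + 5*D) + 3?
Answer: -15/2 ≈ -7.5000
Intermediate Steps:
C(D) = 3 + D**2 + 5*D
m(U) = 1
w = -3/2 (w = -1*1/2 + 1*(-1) = -1/2 - 1 = -3/2 ≈ -1.5000)
w + m(C(0))*(-6) = -3/2 + 1*(-6) = -3/2 - 6 = -15/2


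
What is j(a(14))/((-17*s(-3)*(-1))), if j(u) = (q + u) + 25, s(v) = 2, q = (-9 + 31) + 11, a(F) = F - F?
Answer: 29/17 ≈ 1.7059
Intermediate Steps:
a(F) = 0
q = 33 (q = 22 + 11 = 33)
j(u) = 58 + u (j(u) = (33 + u) + 25 = 58 + u)
j(a(14))/((-17*s(-3)*(-1))) = (58 + 0)/((-17*2*(-1))) = 58/((-34*(-1))) = 58/34 = 58*(1/34) = 29/17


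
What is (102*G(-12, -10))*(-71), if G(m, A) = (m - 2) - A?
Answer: 28968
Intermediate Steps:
G(m, A) = -2 + m - A (G(m, A) = (-2 + m) - A = -2 + m - A)
(102*G(-12, -10))*(-71) = (102*(-2 - 12 - 1*(-10)))*(-71) = (102*(-2 - 12 + 10))*(-71) = (102*(-4))*(-71) = -408*(-71) = 28968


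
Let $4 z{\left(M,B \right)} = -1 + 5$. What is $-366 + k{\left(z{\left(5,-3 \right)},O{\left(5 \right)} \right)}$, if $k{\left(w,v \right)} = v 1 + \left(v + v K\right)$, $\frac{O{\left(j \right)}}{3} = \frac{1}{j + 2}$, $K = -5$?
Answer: $- \frac{2571}{7} \approx -367.29$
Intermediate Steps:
$z{\left(M,B \right)} = 1$ ($z{\left(M,B \right)} = \frac{-1 + 5}{4} = \frac{1}{4} \cdot 4 = 1$)
$O{\left(j \right)} = \frac{3}{2 + j}$ ($O{\left(j \right)} = \frac{3}{j + 2} = \frac{3}{2 + j}$)
$k{\left(w,v \right)} = - 3 v$ ($k{\left(w,v \right)} = v 1 + \left(v + v \left(-5\right)\right) = v + \left(v - 5 v\right) = v - 4 v = - 3 v$)
$-366 + k{\left(z{\left(5,-3 \right)},O{\left(5 \right)} \right)} = -366 - 3 \frac{3}{2 + 5} = -366 - 3 \cdot \frac{3}{7} = -366 - 3 \cdot 3 \cdot \frac{1}{7} = -366 - \frac{9}{7} = - \frac{2571}{7}$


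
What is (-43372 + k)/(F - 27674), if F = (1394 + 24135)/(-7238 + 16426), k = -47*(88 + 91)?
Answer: 475800580/254243183 ≈ 1.8714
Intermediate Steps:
k = -8413 (k = -47*179 = -8413)
F = 25529/9188 ≈ 2.7785
(-43372 + k)/(F - 27674) = (-43372 - 8413)/(25529/9188 - 27674) = -51785/(-254243183/9188) = -51785*(-9188/254243183) = 475800580/254243183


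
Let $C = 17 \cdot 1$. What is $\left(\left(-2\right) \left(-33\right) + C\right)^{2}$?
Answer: $6889$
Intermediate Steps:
$C = 17$
$\left(\left(-2\right) \left(-33\right) + C\right)^{2} = \left(\left(-2\right) \left(-33\right) + 17\right)^{2} = \left(66 + 17\right)^{2} = 83^{2} = 6889$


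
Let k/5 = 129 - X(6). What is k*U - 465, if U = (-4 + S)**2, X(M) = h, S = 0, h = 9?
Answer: 9135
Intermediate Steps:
X(M) = 9
k = 600 (k = 5*(129 - 1*9) = 5*(129 - 9) = 5*120 = 600)
U = 16 (U = (-4 + 0)**2 = (-4)**2 = 16)
k*U - 465 = 600*16 - 465 = 9600 - 465 = 9135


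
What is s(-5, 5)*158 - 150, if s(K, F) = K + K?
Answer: -1730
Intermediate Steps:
s(K, F) = 2*K
s(-5, 5)*158 - 150 = (2*(-5))*158 - 150 = -10*158 - 150 = -1580 - 150 = -1730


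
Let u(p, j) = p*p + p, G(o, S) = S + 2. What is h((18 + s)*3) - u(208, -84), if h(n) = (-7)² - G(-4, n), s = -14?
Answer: -43437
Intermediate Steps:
G(o, S) = 2 + S
u(p, j) = p + p² (u(p, j) = p² + p = p + p²)
h(n) = 47 - n (h(n) = (-7)² - (2 + n) = 49 + (-2 - n) = 47 - n)
h((18 + s)*3) - u(208, -84) = (47 - (18 - 14)*3) - 208*(1 + 208) = (47 - 4*3) - 208*209 = (47 - 1*12) - 1*43472 = (47 - 12) - 43472 = 35 - 43472 = -43437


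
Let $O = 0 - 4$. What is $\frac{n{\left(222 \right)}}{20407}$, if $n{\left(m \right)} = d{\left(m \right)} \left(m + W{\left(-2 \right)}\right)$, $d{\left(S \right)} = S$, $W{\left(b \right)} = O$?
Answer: $\frac{48396}{20407} \approx 2.3715$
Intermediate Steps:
$O = -4$ ($O = 0 - 4 = -4$)
$W{\left(b \right)} = -4$
$n{\left(m \right)} = m \left(-4 + m\right)$ ($n{\left(m \right)} = m \left(m - 4\right) = m \left(-4 + m\right)$)
$\frac{n{\left(222 \right)}}{20407} = \frac{222 \left(-4 + 222\right)}{20407} = 222 \cdot 218 \cdot \frac{1}{20407} = 48396 \cdot \frac{1}{20407} = \frac{48396}{20407}$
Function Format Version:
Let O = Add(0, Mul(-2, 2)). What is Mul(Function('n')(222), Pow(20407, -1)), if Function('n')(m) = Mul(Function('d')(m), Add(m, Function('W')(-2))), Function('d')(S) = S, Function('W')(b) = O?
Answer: Rational(48396, 20407) ≈ 2.3715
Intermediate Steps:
O = -4 (O = Add(0, -4) = -4)
Function('W')(b) = -4
Function('n')(m) = Mul(m, Add(-4, m)) (Function('n')(m) = Mul(m, Add(m, -4)) = Mul(m, Add(-4, m)))
Mul(Function('n')(222), Pow(20407, -1)) = Mul(Mul(222, Add(-4, 222)), Pow(20407, -1)) = Mul(Mul(222, 218), Rational(1, 20407)) = Mul(48396, Rational(1, 20407)) = Rational(48396, 20407)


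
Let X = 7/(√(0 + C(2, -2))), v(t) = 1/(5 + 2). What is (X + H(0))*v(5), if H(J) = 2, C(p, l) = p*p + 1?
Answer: 2/7 + √5/5 ≈ 0.73293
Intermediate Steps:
C(p, l) = 1 + p² (C(p, l) = p² + 1 = 1 + p²)
v(t) = ⅐ (v(t) = 1/7 = ⅐)
X = 7*√5/5 (X = 7/(√(0 + (1 + 2²))) = 7/(√(0 + (1 + 4))) = 7/(√(0 + 5)) = 7/(√5) = 7*(√5/5) = 7*√5/5 ≈ 3.1305)
(X + H(0))*v(5) = (7*√5/5 + 2)*(⅐) = (2 + 7*√5/5)*(⅐) = 2/7 + √5/5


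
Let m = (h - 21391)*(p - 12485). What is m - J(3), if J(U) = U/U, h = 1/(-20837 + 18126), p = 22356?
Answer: -572429183453/2711 ≈ -2.1115e+8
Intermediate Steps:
h = -1/2711 (h = 1/(-2711) = -1/2711 ≈ -0.00036887)
m = -572429180742/2711 (m = (-1/2711 - 21391)*(22356 - 12485) = -57991002/2711*9871 = -572429180742/2711 ≈ -2.1115e+8)
J(U) = 1
m - J(3) = -572429180742/2711 - 1*1 = -572429180742/2711 - 1 = -572429183453/2711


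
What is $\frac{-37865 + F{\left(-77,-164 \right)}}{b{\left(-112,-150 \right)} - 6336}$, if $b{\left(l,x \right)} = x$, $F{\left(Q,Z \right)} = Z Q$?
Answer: $\frac{25237}{6486} \approx 3.891$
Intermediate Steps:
$F{\left(Q,Z \right)} = Q Z$
$\frac{-37865 + F{\left(-77,-164 \right)}}{b{\left(-112,-150 \right)} - 6336} = \frac{-37865 - -12628}{-150 - 6336} = \frac{-37865 + 12628}{-6486} = \left(-25237\right) \left(- \frac{1}{6486}\right) = \frac{25237}{6486}$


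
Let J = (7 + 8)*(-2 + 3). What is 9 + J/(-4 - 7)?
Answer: 84/11 ≈ 7.6364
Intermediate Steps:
J = 15 (J = 15*1 = 15)
9 + J/(-4 - 7) = 9 + 15/(-4 - 7) = 9 + 15/(-11) = 9 + 15*(-1/11) = 9 - 15/11 = 84/11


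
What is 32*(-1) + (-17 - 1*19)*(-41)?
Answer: 1444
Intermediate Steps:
32*(-1) + (-17 - 1*19)*(-41) = -32 + (-17 - 19)*(-41) = -32 - 36*(-41) = -32 + 1476 = 1444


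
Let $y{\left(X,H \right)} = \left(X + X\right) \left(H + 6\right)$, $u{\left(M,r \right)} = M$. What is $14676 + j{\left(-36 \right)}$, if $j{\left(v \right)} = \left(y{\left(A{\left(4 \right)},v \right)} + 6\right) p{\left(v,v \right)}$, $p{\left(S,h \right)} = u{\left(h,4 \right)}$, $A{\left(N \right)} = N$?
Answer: $23100$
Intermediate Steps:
$y{\left(X,H \right)} = 2 X \left(6 + H\right)$
$p{\left(S,h \right)} = h$
$j{\left(v \right)} = v \left(54 + 8 v\right)$ ($j{\left(v \right)} = \left(2 \cdot 4 \left(6 + v\right) + 6\right) v = \left(\left(48 + 8 v\right) + 6\right) v = \left(54 + 8 v\right) v = v \left(54 + 8 v\right)$)
$14676 + j{\left(-36 \right)} = 14676 + 2 \left(-36\right) \left(27 + 4 \left(-36\right)\right) = 14676 + 2 \left(-36\right) \left(27 - 144\right) = 14676 + 2 \left(-36\right) \left(-117\right) = 14676 + 8424 = 23100$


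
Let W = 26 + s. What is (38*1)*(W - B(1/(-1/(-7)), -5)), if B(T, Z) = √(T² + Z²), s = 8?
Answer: 1292 - 38*√74 ≈ 965.11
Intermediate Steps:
W = 34 (W = 26 + 8 = 34)
(38*1)*(W - B(1/(-1/(-7)), -5)) = (38*1)*(34 - √((1/(-1/(-7)))² + (-5)²)) = 38*(34 - √((1/(-1*(-⅐)))² + 25)) = 38*(34 - √((1/(⅐))² + 25)) = 38*(34 - √(7² + 25)) = 38*(34 - √(49 + 25)) = 38*(34 - √74) = 1292 - 38*√74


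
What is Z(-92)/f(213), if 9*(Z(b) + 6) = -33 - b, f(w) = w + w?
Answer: 5/3834 ≈ 0.0013041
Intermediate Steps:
f(w) = 2*w
Z(b) = -29/3 - b/9 (Z(b) = -6 + (-33 - b)/9 = -6 + (-11/3 - b/9) = -29/3 - b/9)
Z(-92)/f(213) = (-29/3 - 1/9*(-92))/((2*213)) = (-29/3 + 92/9)/426 = (5/9)*(1/426) = 5/3834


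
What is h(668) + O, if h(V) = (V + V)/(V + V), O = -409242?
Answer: -409241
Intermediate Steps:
h(V) = 1 (h(V) = (2*V)/((2*V)) = (2*V)*(1/(2*V)) = 1)
h(668) + O = 1 - 409242 = -409241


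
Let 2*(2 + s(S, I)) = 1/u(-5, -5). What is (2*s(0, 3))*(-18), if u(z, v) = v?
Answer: 378/5 ≈ 75.600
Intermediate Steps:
s(S, I) = -21/10 (s(S, I) = -2 + (½)/(-5) = -2 + (½)*(-⅕) = -2 - ⅒ = -21/10)
(2*s(0, 3))*(-18) = (2*(-21/10))*(-18) = -21/5*(-18) = 378/5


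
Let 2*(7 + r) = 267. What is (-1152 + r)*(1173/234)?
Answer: -801941/156 ≈ -5140.6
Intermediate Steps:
r = 253/2 (r = -7 + (½)*267 = -7 + 267/2 = 253/2 ≈ 126.50)
(-1152 + r)*(1173/234) = (-1152 + 253/2)*(1173/234) = -2405823/(2*234) = -2051/2*391/78 = -801941/156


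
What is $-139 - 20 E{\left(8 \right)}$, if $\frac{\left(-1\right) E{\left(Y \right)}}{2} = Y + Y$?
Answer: $501$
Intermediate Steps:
$E{\left(Y \right)} = - 4 Y$ ($E{\left(Y \right)} = - 2 \left(Y + Y\right) = - 2 \cdot 2 Y = - 4 Y$)
$-139 - 20 E{\left(8 \right)} = -139 - 20 \left(\left(-4\right) 8\right) = -139 - -640 = -139 + 640 = 501$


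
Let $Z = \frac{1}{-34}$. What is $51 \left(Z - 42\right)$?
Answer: $- \frac{4287}{2} \approx -2143.5$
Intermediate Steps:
$Z = - \frac{1}{34} \approx -0.029412$
$51 \left(Z - 42\right) = 51 \left(- \frac{1}{34} - 42\right) = 51 \left(- \frac{1429}{34}\right) = - \frac{4287}{2}$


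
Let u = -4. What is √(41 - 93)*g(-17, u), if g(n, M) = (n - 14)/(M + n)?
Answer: 62*I*√13/21 ≈ 10.645*I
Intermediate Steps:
g(n, M) = (-14 + n)/(M + n)
√(41 - 93)*g(-17, u) = √(41 - 93)*((-14 - 17)/(-4 - 17)) = √(-52)*(-31/(-21)) = (2*I*√13)*(-1/21*(-31)) = (2*I*√13)*(31/21) = 62*I*√13/21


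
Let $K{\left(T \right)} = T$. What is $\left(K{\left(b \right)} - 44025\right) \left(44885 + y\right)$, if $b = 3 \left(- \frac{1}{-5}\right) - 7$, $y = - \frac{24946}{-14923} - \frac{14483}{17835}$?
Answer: $- \frac{2630094165771301082}{1330758525} \approx -1.9764 \cdot 10^{9}$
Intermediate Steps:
$y = \frac{228782101}{266151705}$ ($y = \left(-24946\right) \left(- \frac{1}{14923}\right) - \frac{14483}{17835} = \frac{24946}{14923} - \frac{14483}{17835} = \frac{228782101}{266151705} \approx 0.85959$)
$b = - \frac{32}{5}$ ($b = 3 \left(\left(-1\right) \left(- \frac{1}{5}\right)\right) - 7 = 3 \cdot \frac{1}{5} - 7 = \frac{3}{5} - 7 = - \frac{32}{5} \approx -6.4$)
$\left(K{\left(b \right)} - 44025\right) \left(44885 + y\right) = \left(- \frac{32}{5} - 44025\right) \left(44885 + \frac{228782101}{266151705}\right) = \left(- \frac{220157}{5}\right) \frac{11946448061026}{266151705} = - \frac{2630094165771301082}{1330758525}$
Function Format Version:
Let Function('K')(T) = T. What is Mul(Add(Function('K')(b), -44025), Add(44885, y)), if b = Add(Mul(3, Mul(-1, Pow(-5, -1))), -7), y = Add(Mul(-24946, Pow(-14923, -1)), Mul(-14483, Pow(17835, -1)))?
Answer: Rational(-2630094165771301082, 1330758525) ≈ -1.9764e+9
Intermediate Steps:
y = Rational(228782101, 266151705) (y = Add(Mul(-24946, Rational(-1, 14923)), Mul(-14483, Rational(1, 17835))) = Add(Rational(24946, 14923), Rational(-14483, 17835)) = Rational(228782101, 266151705) ≈ 0.85959)
b = Rational(-32, 5) (b = Add(Mul(3, Mul(-1, Rational(-1, 5))), -7) = Add(Mul(3, Rational(1, 5)), -7) = Add(Rational(3, 5), -7) = Rational(-32, 5) ≈ -6.4000)
Mul(Add(Function('K')(b), -44025), Add(44885, y)) = Mul(Add(Rational(-32, 5), -44025), Add(44885, Rational(228782101, 266151705))) = Mul(Rational(-220157, 5), Rational(11946448061026, 266151705)) = Rational(-2630094165771301082, 1330758525)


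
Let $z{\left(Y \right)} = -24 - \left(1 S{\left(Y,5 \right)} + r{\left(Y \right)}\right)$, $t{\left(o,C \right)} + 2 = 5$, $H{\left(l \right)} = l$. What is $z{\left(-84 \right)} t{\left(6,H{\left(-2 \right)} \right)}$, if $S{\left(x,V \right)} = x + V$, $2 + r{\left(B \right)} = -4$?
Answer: $183$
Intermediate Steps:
$r{\left(B \right)} = -6$ ($r{\left(B \right)} = -2 - 4 = -6$)
$t{\left(o,C \right)} = 3$ ($t{\left(o,C \right)} = -2 + 5 = 3$)
$S{\left(x,V \right)} = V + x$
$z{\left(Y \right)} = -23 - Y$ ($z{\left(Y \right)} = -24 - \left(1 \left(5 + Y\right) - 6\right) = -24 - \left(\left(5 + Y\right) - 6\right) = -24 - \left(-1 + Y\right) = -23 - Y$)
$z{\left(-84 \right)} t{\left(6,H{\left(-2 \right)} \right)} = \left(-23 - -84\right) 3 = \left(-23 + 84\right) 3 = 61 \cdot 3 = 183$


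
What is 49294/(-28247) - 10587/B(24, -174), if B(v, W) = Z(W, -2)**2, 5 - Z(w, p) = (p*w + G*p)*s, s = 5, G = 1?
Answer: -48993169913/28017493125 ≈ -1.7487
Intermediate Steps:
Z(w, p) = 5 - 5*p - 5*p*w (Z(w, p) = 5 - (p*w + 1*p)*5 = 5 - (p*w + p)*5 = 5 - (p + p*w)*5 = 5 - (5*p + 5*p*w) = 5 + (-5*p - 5*p*w) = 5 - 5*p - 5*p*w)
B(v, W) = (15 + 10*W)**2 (B(v, W) = (5 - 5*(-2) - 5*(-2)*W)**2 = (5 + 10 + 10*W)**2 = (15 + 10*W)**2)
49294/(-28247) - 10587/B(24, -174) = 49294/(-28247) - 10587*1/(25*(3 + 2*(-174))**2) = 49294*(-1/28247) - 10587*1/(25*(3 - 348)**2) = -49294/28247 - 10587/(25*(-345)**2) = -49294/28247 - 10587/(25*119025) = -49294/28247 - 10587/2975625 = -49294/28247 - 10587*1/2975625 = -49294/28247 - 3529/991875 = -48993169913/28017493125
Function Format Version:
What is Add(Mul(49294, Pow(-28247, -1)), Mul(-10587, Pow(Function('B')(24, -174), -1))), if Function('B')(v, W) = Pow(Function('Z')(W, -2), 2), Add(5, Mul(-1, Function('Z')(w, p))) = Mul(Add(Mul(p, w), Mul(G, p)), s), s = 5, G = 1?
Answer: Rational(-48993169913, 28017493125) ≈ -1.7487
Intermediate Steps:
Function('Z')(w, p) = Add(5, Mul(-5, p), Mul(-5, p, w)) (Function('Z')(w, p) = Add(5, Mul(-1, Mul(Add(Mul(p, w), Mul(1, p)), 5))) = Add(5, Mul(-1, Mul(Add(Mul(p, w), p), 5))) = Add(5, Mul(-1, Mul(Add(p, Mul(p, w)), 5))) = Add(5, Mul(-1, Add(Mul(5, p), Mul(5, p, w)))) = Add(5, Add(Mul(-5, p), Mul(-5, p, w))) = Add(5, Mul(-5, p), Mul(-5, p, w)))
Function('B')(v, W) = Pow(Add(15, Mul(10, W)), 2) (Function('B')(v, W) = Pow(Add(5, Mul(-5, -2), Mul(-5, -2, W)), 2) = Pow(Add(5, 10, Mul(10, W)), 2) = Pow(Add(15, Mul(10, W)), 2))
Add(Mul(49294, Pow(-28247, -1)), Mul(-10587, Pow(Function('B')(24, -174), -1))) = Add(Mul(49294, Pow(-28247, -1)), Mul(-10587, Pow(Mul(25, Pow(Add(3, Mul(2, -174)), 2)), -1))) = Add(Mul(49294, Rational(-1, 28247)), Mul(-10587, Pow(Mul(25, Pow(Add(3, -348), 2)), -1))) = Add(Rational(-49294, 28247), Mul(-10587, Pow(Mul(25, Pow(-345, 2)), -1))) = Add(Rational(-49294, 28247), Mul(-10587, Pow(Mul(25, 119025), -1))) = Add(Rational(-49294, 28247), Mul(-10587, Pow(2975625, -1))) = Add(Rational(-49294, 28247), Mul(-10587, Rational(1, 2975625))) = Add(Rational(-49294, 28247), Rational(-3529, 991875)) = Rational(-48993169913, 28017493125)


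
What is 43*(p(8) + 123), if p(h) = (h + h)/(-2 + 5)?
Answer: 16555/3 ≈ 5518.3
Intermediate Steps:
p(h) = 2*h/3 (p(h) = (2*h)/3 = (2*h)*(1/3) = 2*h/3)
43*(p(8) + 123) = 43*((2/3)*8 + 123) = 43*(16/3 + 123) = 43*(385/3) = 16555/3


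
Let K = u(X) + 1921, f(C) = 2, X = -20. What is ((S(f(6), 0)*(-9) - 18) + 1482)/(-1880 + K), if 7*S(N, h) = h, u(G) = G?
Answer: 488/7 ≈ 69.714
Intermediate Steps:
S(N, h) = h/7
K = 1901 (K = -20 + 1921 = 1901)
((S(f(6), 0)*(-9) - 18) + 1482)/(-1880 + K) = ((((⅐)*0)*(-9) - 18) + 1482)/(-1880 + 1901) = ((0*(-9) - 18) + 1482)/21 = ((0 - 18) + 1482)*(1/21) = (-18 + 1482)*(1/21) = 1464*(1/21) = 488/7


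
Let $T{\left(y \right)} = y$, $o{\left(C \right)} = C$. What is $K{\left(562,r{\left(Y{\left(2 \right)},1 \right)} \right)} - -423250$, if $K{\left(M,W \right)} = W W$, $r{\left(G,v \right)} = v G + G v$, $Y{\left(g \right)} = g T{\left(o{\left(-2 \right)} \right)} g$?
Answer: $423506$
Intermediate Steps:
$Y{\left(g \right)} = - 2 g^{2}$ ($Y{\left(g \right)} = g \left(-2\right) g = - 2 g g = - 2 g^{2}$)
$r{\left(G,v \right)} = 2 G v$ ($r{\left(G,v \right)} = G v + G v = 2 G v$)
$K{\left(M,W \right)} = W^{2}$
$K{\left(562,r{\left(Y{\left(2 \right)},1 \right)} \right)} - -423250 = \left(2 \left(- 2 \cdot 2^{2}\right) 1\right)^{2} - -423250 = \left(2 \left(\left(-2\right) 4\right) 1\right)^{2} + 423250 = \left(2 \left(-8\right) 1\right)^{2} + 423250 = \left(-16\right)^{2} + 423250 = 256 + 423250 = 423506$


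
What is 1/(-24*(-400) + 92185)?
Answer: 1/101785 ≈ 9.8246e-6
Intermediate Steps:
1/(-24*(-400) + 92185) = 1/(9600 + 92185) = 1/101785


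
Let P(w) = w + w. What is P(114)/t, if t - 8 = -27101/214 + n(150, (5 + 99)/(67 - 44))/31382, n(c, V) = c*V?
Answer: -451504904/234898543 ≈ -1.9221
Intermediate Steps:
n(c, V) = V*c
P(w) = 2*w
t = -704695629/5940854 (t = 8 + (-27101/214 + (((5 + 99)/(67 - 44))*150)/31382) = 8 + (-27101*1/214 + ((104/23)*150)*(1/31382)) = 8 + (-27101/214 + ((104*(1/23))*150)*(1/31382)) = 8 + (-27101/214 + ((104/23)*150)*(1/31382)) = 8 + (-27101/214 + (15600/23)*(1/31382)) = 8 + (-27101/214 + 600/27761) = 8 - 752222461/5940854 = -704695629/5940854 ≈ -118.62)
P(114)/t = (2*114)/(-704695629/5940854) = 228*(-5940854/704695629) = -451504904/234898543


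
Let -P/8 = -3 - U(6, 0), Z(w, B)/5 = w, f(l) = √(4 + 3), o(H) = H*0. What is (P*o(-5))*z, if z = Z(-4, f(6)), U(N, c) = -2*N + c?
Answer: 0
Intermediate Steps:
o(H) = 0
f(l) = √7
U(N, c) = c - 2*N
Z(w, B) = 5*w
z = -20 (z = 5*(-4) = -20)
P = -72 (P = -8*(-3 - (0 - 2*6)) = -8*(-3 - (0 - 12)) = -8*(-3 - 1*(-12)) = -8*(-3 + 12) = -8*9 = -72)
(P*o(-5))*z = -72*0*(-20) = 0*(-20) = 0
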